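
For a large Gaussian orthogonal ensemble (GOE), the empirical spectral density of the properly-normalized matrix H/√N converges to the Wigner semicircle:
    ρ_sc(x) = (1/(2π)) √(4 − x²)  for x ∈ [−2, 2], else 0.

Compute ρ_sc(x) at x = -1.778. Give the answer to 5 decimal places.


ρ_sc(x) = (1/(2π)) √(4 − x²). With x = -1.778:
  4 − x² = 4 − (-1.778)² = 4 − 3.161284 = 0.838716.
  √(4 − x²) = 0.915814.
  1/(2π) = 0.159155.
  ρ_sc(-1.778) = 0.159155 · 0.915814 = 0.145756.

Rounded to 5 decimal places: ρ_sc(-1.778) ≈ 0.14576.


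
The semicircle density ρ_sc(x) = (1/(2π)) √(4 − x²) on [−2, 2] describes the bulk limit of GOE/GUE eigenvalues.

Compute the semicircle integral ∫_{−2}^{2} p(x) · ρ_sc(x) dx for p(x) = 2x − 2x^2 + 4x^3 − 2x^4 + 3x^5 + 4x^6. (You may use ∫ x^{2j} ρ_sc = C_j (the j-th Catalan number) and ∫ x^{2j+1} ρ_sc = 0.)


Write p(x) = Σ a_i x^i, split into monomials and integrate each against ρ_sc separately.
Using ∫ x^{2j} ρ_sc = C_j = (1/(j+1)) C(2j, j) (Catalan numbers) and ∫ x^{2j+1} ρ_sc = 0 (odd monomials vanish by symmetry):
  i = 1 (odd): ∫ x^1 ρ_sc = 0 (vanishes)
  i = 2 (even): a_2 · C_{1} = -2 · 1 = -2
  i = 3 (odd): ∫ x^3 ρ_sc = 0 (vanishes)
  i = 4 (even): a_4 · C_{2} = -2 · 2 = -4
  i = 5 (odd): ∫ x^5 ρ_sc = 0 (vanishes)
  i = 6 (even): a_6 · C_{3} = 4 · 5 = 20

Summing the contributions: ∫_{−2}^{2} p(x) ρ_sc(x) dx = (-2) + (-4) + 20 = 14.


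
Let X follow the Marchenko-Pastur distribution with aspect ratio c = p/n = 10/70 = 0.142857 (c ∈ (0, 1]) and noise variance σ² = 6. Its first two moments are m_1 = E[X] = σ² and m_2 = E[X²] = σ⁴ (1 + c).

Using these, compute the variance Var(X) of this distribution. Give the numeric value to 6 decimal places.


m_1 = E[X] = σ² = 6, so m_1² = 36.
m_2 = E[X²] = σ⁴ (1 + c) = 36 · (1 + 0.142857) = 36 · 1.142857 = 41.142857.
(Note m_2 − m_1² simplifies to c · σ⁴ = 0.142857 · 36.)

Var(X) = m_2 − m_1² = 41.142857 − 36 = 5.142857.


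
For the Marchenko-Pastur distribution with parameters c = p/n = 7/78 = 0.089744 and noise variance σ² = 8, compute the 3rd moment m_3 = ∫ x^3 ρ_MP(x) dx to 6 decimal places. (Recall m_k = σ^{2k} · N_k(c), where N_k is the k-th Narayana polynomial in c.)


E[X³] = σ⁶ (1 + 3c + c²) (third MP moment). With σ² = 8 (so σ⁶ = 512) and c = 7/78 = 0.089744: E[X³] = 512 · (1 + 3·0.089744 + (0.089744)²) = 512 · 1.277285.

So E[X^3] = 653.969757.


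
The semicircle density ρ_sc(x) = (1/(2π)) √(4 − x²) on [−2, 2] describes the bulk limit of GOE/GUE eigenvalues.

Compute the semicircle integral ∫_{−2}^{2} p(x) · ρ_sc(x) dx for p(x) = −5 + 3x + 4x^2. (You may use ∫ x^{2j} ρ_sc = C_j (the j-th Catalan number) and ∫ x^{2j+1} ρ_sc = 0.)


Write p(x) = Σ a_i x^i, split into monomials and integrate each against ρ_sc separately.
Using ∫ x^{2j} ρ_sc = C_j = (1/(j+1)) C(2j, j) (Catalan numbers) and ∫ x^{2j+1} ρ_sc = 0 (odd monomials vanish by symmetry):
  i = 0 (even): a_0 · C_{0} = -5 · 1 = -5
  i = 1 (odd): ∫ x^1 ρ_sc = 0 (vanishes)
  i = 2 (even): a_2 · C_{1} = 4 · 1 = 4

Summing the contributions: ∫_{−2}^{2} p(x) ρ_sc(x) dx = (-5) + 4 = -1.


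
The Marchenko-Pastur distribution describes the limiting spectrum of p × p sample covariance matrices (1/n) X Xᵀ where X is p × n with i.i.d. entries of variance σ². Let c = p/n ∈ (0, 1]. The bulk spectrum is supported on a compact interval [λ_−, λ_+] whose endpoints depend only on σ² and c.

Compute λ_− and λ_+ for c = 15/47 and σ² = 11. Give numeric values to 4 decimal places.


c = 15/47 = 0.319149; √c = 0.564933.
λ_− = σ² (1 − √c)² = 11 · (1 − 0.564933)² = 11 · (0.435067)² = 2.082119.
λ_+ = σ² (1 + √c)² = 11 · (1 + 0.564933)² = 11 · (1.564933)² = 26.939157.

Rounded to 4 decimal places: λ_− ≈ 2.0821, λ_+ ≈ 26.9392.


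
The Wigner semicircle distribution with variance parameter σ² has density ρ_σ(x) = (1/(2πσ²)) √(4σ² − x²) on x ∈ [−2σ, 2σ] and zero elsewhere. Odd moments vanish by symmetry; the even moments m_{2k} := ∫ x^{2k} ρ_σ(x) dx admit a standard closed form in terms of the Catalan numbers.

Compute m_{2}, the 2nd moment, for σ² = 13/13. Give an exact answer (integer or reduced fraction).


By the scaled semicircle moment identity, m_{2k} = σ^{2k} · C_k with k = 1.
C_1 = (1/(k+1)) · C(2k, k) = (1/2) · C(2, 1) = (1/2) · 2 = 1.
σ^{2k} = (σ²)^k = (13/13)^1 = 1.

Therefore m_{2} = σ^{2} · C_1 = 1 · 1 = 1.


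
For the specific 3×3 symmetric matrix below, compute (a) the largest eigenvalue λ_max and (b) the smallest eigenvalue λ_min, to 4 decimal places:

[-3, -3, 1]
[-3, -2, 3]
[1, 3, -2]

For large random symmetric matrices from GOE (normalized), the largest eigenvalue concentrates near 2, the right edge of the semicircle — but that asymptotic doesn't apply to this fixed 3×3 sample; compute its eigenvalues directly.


Since M is real symmetric, all three eigenvalues are real; they are the roots of det(λI − M) = λ³ − (tr M) λ² + s λ − det M, where s is the sum of the principal 2×2 minors.
tr M = -3 + (-2) + (-2) = -7.
s = ((-3)·(-2) − (-3)²) + ((-3)·(-2) − 1²) + ((-2)·(-2) − 3²) = -3 + 5 + (-5) = -3.
det M (expand along row 1) = (-3)·(-5) − (-3)·3 + 1·(-7) = 17.
Characteristic polynomial: λ³ + 7λ² − 3λ − 17 = 0.
Substitute λ = y + (tr M)/3 = y − 2.333333 to remove the quadratic term: y³ + p·y + q = 0 with p = s − (tr M)²/3 = -19.333333 and q = −2(tr M)³/27 + (tr M)·s/3 − det M = 15.407407.
Three real roots ⇒ use the trigonometric (Viète) form: r = 2√(−p/3) = 5.077182, φ = arccos(3q/(p·r)) = arccos(-0.470892) = 2.061098 rad.
y_k = r·cos(φ/3 − 2πk/3) for k = 0, 1, 2 gives y = 3.925329, 0.826095, -4.751424.
λ_k = y_k − 2.333333 gives λ = 1.5920, -1.5072, -7.0848 (check: the sum is -7.0000 = tr M).

Hence λ_max = 1.5920 and λ_min = -7.0848.


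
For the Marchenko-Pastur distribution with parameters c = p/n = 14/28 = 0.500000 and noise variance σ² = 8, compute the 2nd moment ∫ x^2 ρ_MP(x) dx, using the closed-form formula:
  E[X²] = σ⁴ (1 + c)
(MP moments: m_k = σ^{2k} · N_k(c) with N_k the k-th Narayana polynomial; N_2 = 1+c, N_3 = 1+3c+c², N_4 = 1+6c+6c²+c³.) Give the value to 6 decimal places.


E[X²] = σ⁴ (1 + c) (second MP moment). With σ² = 8 (so σ⁴ = 64) and c = 14/28 = 0.500000: E[X²] = 64 · (1 + 0.500000) = 64 · 1.500000.

So E[X^2] = 96.000000.


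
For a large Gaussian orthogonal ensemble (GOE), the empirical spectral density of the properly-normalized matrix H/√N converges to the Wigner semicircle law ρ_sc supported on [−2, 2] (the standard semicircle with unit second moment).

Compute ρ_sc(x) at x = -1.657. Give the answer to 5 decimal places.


ρ_sc(x) = (1/(2π)) √(4 − x²). With x = -1.657:
  4 − x² = 4 − (-1.657)² = 4 − 2.745649 = 1.254351.
  √(4 − x²) = 1.119978.
  1/(2π) = 0.159155.
  ρ_sc(-1.657) = 0.159155 · 1.119978 = 0.178250.

Rounded to 5 decimal places: ρ_sc(-1.657) ≈ 0.17825.


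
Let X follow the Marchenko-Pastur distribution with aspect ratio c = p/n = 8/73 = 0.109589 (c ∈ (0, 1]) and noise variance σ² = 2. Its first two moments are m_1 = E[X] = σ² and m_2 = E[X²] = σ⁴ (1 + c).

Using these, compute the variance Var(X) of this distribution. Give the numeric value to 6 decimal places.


m_1 = E[X] = σ² = 2, so m_1² = 4.
m_2 = E[X²] = σ⁴ (1 + c) = 4 · (1 + 0.109589) = 4 · 1.109589 = 4.438356.
(Note m_2 − m_1² simplifies to c · σ⁴ = 0.109589 · 4.)

Var(X) = m_2 − m_1² = 4.438356 − 4 = 0.438356.


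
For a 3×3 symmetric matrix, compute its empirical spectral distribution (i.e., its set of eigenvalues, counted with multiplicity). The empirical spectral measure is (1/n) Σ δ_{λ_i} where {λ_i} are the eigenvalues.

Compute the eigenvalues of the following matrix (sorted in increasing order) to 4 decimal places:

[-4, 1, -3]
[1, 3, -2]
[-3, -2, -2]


Since M is real symmetric, all three eigenvalues are real; they are the roots of det(λI − M) = λ³ − (tr M) λ² + s λ − det M, where s is the sum of the principal 2×2 minors.
tr M = -4 + 3 + (-2) = -3.
s = ((-4)·3 − 1²) + ((-4)·(-2) − (-3)²) + (3·(-2) − (-2)²) = -13 + (-1) + (-10) = -24.
det M (expand along row 1) = (-4)·(-10) − 1·(-8) + (-3)·7 = 27.
Characteristic polynomial: λ³ + 3λ² − 24λ − 27 = 0.
Substitute λ = y + (tr M)/3 = y − 1.000000 to remove the quadratic term: y³ + p·y + q = 0 with p = s − (tr M)²/3 = -27.000000 and q = −2(tr M)³/27 + (tr M)·s/3 − det M = -1.000000.
Three real roots ⇒ use the trigonometric (Viète) form: r = 2√(−p/3) = 6.000000, φ = arccos(3q/(p·r)) = arccos(0.018519) = 1.552277 rad.
y_k = r·cos(φ/3 − 2πk/3) for k = 0, 1, 2 gives y = 5.214573, -0.037039, -5.177534.
λ_k = y_k − 1.000000 gives λ = 4.2146, -1.0370, -6.1775 (check: the sum is -3.0000 = tr M).

Eigenvalues sorted in increasing order: [-6.1775, -1.0370, 4.2146].


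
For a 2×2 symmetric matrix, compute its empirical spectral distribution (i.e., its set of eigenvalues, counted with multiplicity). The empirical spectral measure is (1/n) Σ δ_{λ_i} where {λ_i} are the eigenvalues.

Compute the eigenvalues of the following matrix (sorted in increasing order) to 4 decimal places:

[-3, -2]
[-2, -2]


Since M is real symmetric, both eigenvalues are real; they are the roots of det(λI − M) = λ² − (tr M) λ + det M.
tr M = -3 + (-2) = -5.
det M = (-3)·(-2) − (-2)² = 6 − 4 = 2.
Characteristic polynomial: λ² + 5λ + 2 = 0.
Discriminant Δ = (tr M)² − 4·det M = 25 − 8 = 17; √Δ = 4.123106.
λ = (tr M ± √Δ)/2 = (-5 ± 4.123106)/2, giving (tr M − √Δ)/2 = -4.5616 and (tr M + √Δ)/2 = -0.4384.

Eigenvalues sorted in increasing order: [-4.5616, -0.4384].


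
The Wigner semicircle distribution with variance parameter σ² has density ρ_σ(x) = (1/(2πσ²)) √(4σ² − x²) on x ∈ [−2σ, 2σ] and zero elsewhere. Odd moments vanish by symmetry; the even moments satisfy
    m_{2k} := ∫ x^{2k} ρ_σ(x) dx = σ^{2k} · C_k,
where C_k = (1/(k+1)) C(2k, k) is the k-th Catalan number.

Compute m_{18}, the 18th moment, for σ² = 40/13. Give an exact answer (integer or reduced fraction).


By the scaled semicircle moment identity, m_{2k} = σ^{2k} · C_k with k = 9.
C_9 = (1/(k+1)) · C(2k, k) = (1/10) · C(18, 9) = (1/10) · 48620 = 4862.
σ^{2k} = (σ²)^k = (40/13)^9 = 262144000000000/10604499373.

Therefore m_{18} = σ^{18} · C_9 = (262144000000000/10604499373) · 4862 = 98041856000000000/815730721.


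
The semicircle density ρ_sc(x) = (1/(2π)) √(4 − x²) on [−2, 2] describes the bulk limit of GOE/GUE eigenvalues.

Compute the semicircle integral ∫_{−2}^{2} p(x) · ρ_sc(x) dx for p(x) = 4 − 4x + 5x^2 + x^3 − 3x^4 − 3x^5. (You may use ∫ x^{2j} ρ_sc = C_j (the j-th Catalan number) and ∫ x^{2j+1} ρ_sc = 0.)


Write p(x) = Σ a_i x^i, split into monomials and integrate each against ρ_sc separately.
Using ∫ x^{2j} ρ_sc = C_j = (1/(j+1)) C(2j, j) (Catalan numbers) and ∫ x^{2j+1} ρ_sc = 0 (odd monomials vanish by symmetry):
  i = 0 (even): a_0 · C_{0} = 4 · 1 = 4
  i = 1 (odd): ∫ x^1 ρ_sc = 0 (vanishes)
  i = 2 (even): a_2 · C_{1} = 5 · 1 = 5
  i = 3 (odd): ∫ x^3 ρ_sc = 0 (vanishes)
  i = 4 (even): a_4 · C_{2} = -3 · 2 = -6
  i = 5 (odd): ∫ x^5 ρ_sc = 0 (vanishes)

Summing the contributions: ∫_{−2}^{2} p(x) ρ_sc(x) dx = 4 + 5 + (-6) = 3.


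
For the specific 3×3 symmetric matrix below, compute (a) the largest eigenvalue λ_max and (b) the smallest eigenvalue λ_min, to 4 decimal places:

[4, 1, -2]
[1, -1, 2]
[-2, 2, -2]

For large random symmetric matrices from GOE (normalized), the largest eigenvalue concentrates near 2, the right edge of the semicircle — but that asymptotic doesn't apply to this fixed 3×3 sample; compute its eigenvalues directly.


Since M is real symmetric, all three eigenvalues are real; they are the roots of det(λI − M) = λ³ − (tr M) λ² + s λ − det M, where s is the sum of the principal 2×2 minors.
tr M = 4 + (-1) + (-2) = 1.
s = (4·(-1) − 1²) + (4·(-2) − (-2)²) + ((-1)·(-2) − 2²) = -5 + (-12) + (-2) = -19.
det M (expand along row 1) = 4·(-2) − 1·2 + (-2)·0 = -10.
Characteristic polynomial: λ³ − λ² − 19λ + 10 = 0.
Substitute λ = y + (tr M)/3 = y + 0.333333 to remove the quadratic term: y³ + p·y + q = 0 with p = s − (tr M)²/3 = -19.333333 and q = −2(tr M)³/27 + (tr M)·s/3 − det M = 3.592593.
Three real roots ⇒ use the trigonometric (Viète) form: r = 2√(−p/3) = 5.077182, φ = arccos(3q/(p·r)) = arccos(-0.109799) = 1.680817 rad.
y_k = r·cos(φ/3 − 2πk/3) for k = 0, 1, 2 gives y = 4.300933, 0.186157, -4.487091.
λ_k = y_k + 0.333333 gives λ = 4.6343, 0.5195, -4.1538 (check: the sum is 1.0000 = tr M).

Hence λ_max = 4.6343 and λ_min = -4.1538.


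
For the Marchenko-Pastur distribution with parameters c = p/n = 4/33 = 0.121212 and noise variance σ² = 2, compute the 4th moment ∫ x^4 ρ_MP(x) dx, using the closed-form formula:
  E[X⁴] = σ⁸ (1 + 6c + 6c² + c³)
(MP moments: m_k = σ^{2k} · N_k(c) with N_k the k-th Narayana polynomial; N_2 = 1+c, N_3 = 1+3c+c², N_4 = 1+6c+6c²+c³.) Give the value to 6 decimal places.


E[X⁴] = σ⁸ (1 + 6c + 6c² + c³) (fourth MP moment). With σ² = 2 (so σ⁸ = 16) and c = 4/33 = 0.121212: E[X⁴] = 16 · (1 + 6·0.121212 + 6·(0.121212)² + (0.121212)³) = 16 · 1.817208.

So E[X^4] = 29.075326.


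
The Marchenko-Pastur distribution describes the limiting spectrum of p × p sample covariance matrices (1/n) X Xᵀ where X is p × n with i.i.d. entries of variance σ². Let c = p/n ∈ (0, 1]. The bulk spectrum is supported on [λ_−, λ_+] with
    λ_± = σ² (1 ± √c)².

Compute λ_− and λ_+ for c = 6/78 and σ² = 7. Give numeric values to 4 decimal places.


c = 6/78 = 0.076923; √c = 0.277350.
λ_− = σ² (1 − √c)² = 7 · (1 − 0.277350)² = 7 · (0.722650)² = 3.655560.
λ_+ = σ² (1 + √c)² = 7 · (1 + 0.277350)² = 7 · (1.277350)² = 11.421363.

Rounded to 4 decimal places: λ_− ≈ 3.6556, λ_+ ≈ 11.4214.


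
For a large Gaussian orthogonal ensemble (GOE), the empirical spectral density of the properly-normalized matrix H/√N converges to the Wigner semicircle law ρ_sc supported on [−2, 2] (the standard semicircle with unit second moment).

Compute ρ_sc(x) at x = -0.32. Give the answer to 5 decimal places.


ρ_sc(x) = (1/(2π)) √(4 − x²). With x = -0.32:
  4 − x² = 4 − (-0.32)² = 4 − 0.102400 = 3.897600.
  √(4 − x²) = 1.974234.
  1/(2π) = 0.159155.
  ρ_sc(-0.32) = 0.159155 · 1.974234 = 0.314209.

Rounded to 5 decimal places: ρ_sc(-0.32) ≈ 0.31421.


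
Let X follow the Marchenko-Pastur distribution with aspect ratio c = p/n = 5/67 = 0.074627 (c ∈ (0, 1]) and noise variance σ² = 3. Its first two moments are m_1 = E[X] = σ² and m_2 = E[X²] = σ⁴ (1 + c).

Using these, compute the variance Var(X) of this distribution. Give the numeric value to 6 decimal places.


m_1 = E[X] = σ² = 3, so m_1² = 9.
m_2 = E[X²] = σ⁴ (1 + c) = 9 · (1 + 0.074627) = 9 · 1.074627 = 9.671642.
(Note m_2 − m_1² simplifies to c · σ⁴ = 0.074627 · 9.)

Var(X) = m_2 − m_1² = 9.671642 − 9 = 0.671642.


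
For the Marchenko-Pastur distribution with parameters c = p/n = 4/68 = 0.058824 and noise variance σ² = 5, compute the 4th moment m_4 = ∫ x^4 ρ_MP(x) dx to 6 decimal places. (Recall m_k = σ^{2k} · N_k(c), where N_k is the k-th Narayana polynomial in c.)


E[X⁴] = σ⁸ (1 + 6c + 6c² + c³) (fourth MP moment). With σ² = 5 (so σ⁸ = 625) and c = 4/68 = 0.058824: E[X⁴] = 625 · (1 + 6·0.058824 + 6·(0.058824)² + (0.058824)³) = 625 · 1.373906.

So E[X^4] = 858.691227.


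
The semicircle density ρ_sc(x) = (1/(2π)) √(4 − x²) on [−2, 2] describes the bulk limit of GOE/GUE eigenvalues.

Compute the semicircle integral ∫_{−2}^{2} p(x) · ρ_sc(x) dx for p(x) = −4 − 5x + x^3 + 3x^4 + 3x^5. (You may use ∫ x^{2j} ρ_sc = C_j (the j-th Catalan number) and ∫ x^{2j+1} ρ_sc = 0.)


Write p(x) = Σ a_i x^i, split into monomials and integrate each against ρ_sc separately.
Using ∫ x^{2j} ρ_sc = C_j = (1/(j+1)) C(2j, j) (Catalan numbers) and ∫ x^{2j+1} ρ_sc = 0 (odd monomials vanish by symmetry):
  i = 0 (even): a_0 · C_{0} = -4 · 1 = -4
  i = 1 (odd): ∫ x^1 ρ_sc = 0 (vanishes)
  i = 3 (odd): ∫ x^3 ρ_sc = 0 (vanishes)
  i = 4 (even): a_4 · C_{2} = 3 · 2 = 6
  i = 5 (odd): ∫ x^5 ρ_sc = 0 (vanishes)

Summing the contributions: ∫_{−2}^{2} p(x) ρ_sc(x) dx = (-4) + 6 = 2.


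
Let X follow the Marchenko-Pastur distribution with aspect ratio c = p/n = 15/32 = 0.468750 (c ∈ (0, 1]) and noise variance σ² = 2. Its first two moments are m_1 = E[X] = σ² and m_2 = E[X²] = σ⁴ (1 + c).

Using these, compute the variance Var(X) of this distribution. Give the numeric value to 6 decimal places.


m_1 = E[X] = σ² = 2, so m_1² = 4.
m_2 = E[X²] = σ⁴ (1 + c) = 4 · (1 + 0.468750) = 4 · 1.468750 = 5.875000.
(Note m_2 − m_1² simplifies to c · σ⁴ = 0.468750 · 4.)

Var(X) = m_2 − m_1² = 5.875000 − 4 = 1.875000.


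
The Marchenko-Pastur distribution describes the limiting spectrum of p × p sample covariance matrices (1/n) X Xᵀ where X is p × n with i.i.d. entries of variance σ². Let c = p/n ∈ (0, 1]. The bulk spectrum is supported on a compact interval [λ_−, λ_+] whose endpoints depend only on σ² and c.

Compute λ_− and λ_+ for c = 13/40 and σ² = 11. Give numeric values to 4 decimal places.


c = 13/40 = 0.325000; √c = 0.570088.
λ_− = σ² (1 − √c)² = 11 · (1 − 0.570088)² = 11 · (0.429912)² = 2.033070.
λ_+ = σ² (1 + √c)² = 11 · (1 + 0.570088)² = 11 · (1.570088)² = 27.116930.

Rounded to 4 decimal places: λ_− ≈ 2.0331, λ_+ ≈ 27.1169.


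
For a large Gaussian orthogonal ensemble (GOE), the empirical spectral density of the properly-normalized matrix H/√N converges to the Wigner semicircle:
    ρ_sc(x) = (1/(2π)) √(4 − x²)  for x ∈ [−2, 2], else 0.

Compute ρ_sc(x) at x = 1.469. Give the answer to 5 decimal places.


ρ_sc(x) = (1/(2π)) √(4 − x²). With x = 1.469:
  4 − x² = 4 − (1.469)² = 4 − 2.157961 = 1.842039.
  √(4 − x²) = 1.357217.
  1/(2π) = 0.159155.
  ρ_sc(1.469) = 0.159155 · 1.357217 = 0.216008.

Rounded to 5 decimal places: ρ_sc(1.469) ≈ 0.21601.


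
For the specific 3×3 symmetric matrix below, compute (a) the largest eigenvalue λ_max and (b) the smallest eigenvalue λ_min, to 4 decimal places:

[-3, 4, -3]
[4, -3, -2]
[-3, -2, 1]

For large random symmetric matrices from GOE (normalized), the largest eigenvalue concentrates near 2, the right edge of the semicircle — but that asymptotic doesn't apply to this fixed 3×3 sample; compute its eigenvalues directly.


Since M is real symmetric, all three eigenvalues are real; they are the roots of det(λI − M) = λ³ − (tr M) λ² + s λ − det M, where s is the sum of the principal 2×2 minors.
tr M = -3 + (-3) + 1 = -5.
s = ((-3)·(-3) − 4²) + ((-3)·1 − (-3)²) + ((-3)·1 − (-2)²) = -7 + (-12) + (-7) = -26.
det M (expand along row 1) = (-3)·(-7) − 4·(-2) + (-3)·(-17) = 80.
Characteristic polynomial: λ³ + 5λ² − 26λ − 80 = 0.
Substitute λ = y + (tr M)/3 = y − 1.666667 to remove the quadratic term: y³ + p·y + q = 0 with p = s − (tr M)²/3 = -34.333333 and q = −2(tr M)³/27 + (tr M)·s/3 − det M = -27.407407.
Three real roots ⇒ use the trigonometric (Viète) form: r = 2√(−p/3) = 6.765928, φ = arccos(3q/(p·r)) = arccos(0.353953) = 1.209002 rad.
y_k = r·cos(φ/3 − 2πk/3) for k = 0, 1, 2 gives y = 6.223898, -0.813982, -5.409916.
λ_k = y_k − 1.666667 gives λ = 4.5572, -2.4806, -7.0766 (check: the sum is -5.0000 = tr M).

Hence λ_max = 4.5572 and λ_min = -7.0766.


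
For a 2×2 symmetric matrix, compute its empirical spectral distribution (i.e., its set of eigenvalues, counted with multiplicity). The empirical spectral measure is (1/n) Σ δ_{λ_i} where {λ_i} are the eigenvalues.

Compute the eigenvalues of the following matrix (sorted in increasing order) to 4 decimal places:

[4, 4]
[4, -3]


Since M is real symmetric, both eigenvalues are real; they are the roots of det(λI − M) = λ² − (tr M) λ + det M.
tr M = 4 + (-3) = 1.
det M = 4·(-3) − 4² = -12 − 16 = -28.
Characteristic polynomial: λ² − λ − 28 = 0.
Discriminant Δ = (tr M)² − 4·det M = 1 − (-112) = 113; √Δ = 10.630146.
λ = (tr M ± √Δ)/2 = (1 ± 10.630146)/2, giving (tr M − √Δ)/2 = -4.8151 and (tr M + √Δ)/2 = 5.8151.

Eigenvalues sorted in increasing order: [-4.8151, 5.8151].


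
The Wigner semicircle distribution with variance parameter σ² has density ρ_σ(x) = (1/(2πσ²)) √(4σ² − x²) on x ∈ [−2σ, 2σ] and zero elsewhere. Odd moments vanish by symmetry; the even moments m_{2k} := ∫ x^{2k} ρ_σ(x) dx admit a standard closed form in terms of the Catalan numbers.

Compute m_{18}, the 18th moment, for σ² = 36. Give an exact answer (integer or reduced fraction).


By the scaled semicircle moment identity, m_{2k} = σ^{2k} · C_k with k = 9.
C_9 = (1/(k+1)) · C(2k, k) = (1/10) · C(18, 9) = (1/10) · 48620 = 4862.
σ^{2k} = (σ²)^k = (36)^9 = 101559956668416.

Therefore m_{18} = σ^{18} · C_9 = 101559956668416 · 4862 = 493784509321838592.


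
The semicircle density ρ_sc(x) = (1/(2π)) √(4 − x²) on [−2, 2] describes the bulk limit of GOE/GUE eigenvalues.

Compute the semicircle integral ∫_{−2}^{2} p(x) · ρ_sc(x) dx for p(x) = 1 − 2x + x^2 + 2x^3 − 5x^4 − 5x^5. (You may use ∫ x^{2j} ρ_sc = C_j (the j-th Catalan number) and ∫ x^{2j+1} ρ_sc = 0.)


Write p(x) = Σ a_i x^i, split into monomials and integrate each against ρ_sc separately.
Using ∫ x^{2j} ρ_sc = C_j = (1/(j+1)) C(2j, j) (Catalan numbers) and ∫ x^{2j+1} ρ_sc = 0 (odd monomials vanish by symmetry):
  i = 0 (even): a_0 · C_{0} = 1 · 1 = 1
  i = 1 (odd): ∫ x^1 ρ_sc = 0 (vanishes)
  i = 2 (even): a_2 · C_{1} = 1 · 1 = 1
  i = 3 (odd): ∫ x^3 ρ_sc = 0 (vanishes)
  i = 4 (even): a_4 · C_{2} = -5 · 2 = -10
  i = 5 (odd): ∫ x^5 ρ_sc = 0 (vanishes)

Summing the contributions: ∫_{−2}^{2} p(x) ρ_sc(x) dx = 1 + 1 + (-10) = -8.


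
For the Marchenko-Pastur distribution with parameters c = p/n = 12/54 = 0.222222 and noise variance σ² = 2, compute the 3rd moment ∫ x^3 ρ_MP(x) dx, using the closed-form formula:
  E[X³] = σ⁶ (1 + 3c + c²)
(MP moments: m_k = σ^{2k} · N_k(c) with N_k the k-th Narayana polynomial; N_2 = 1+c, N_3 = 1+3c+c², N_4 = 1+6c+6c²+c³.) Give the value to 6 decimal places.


E[X³] = σ⁶ (1 + 3c + c²) (third MP moment). With σ² = 2 (so σ⁶ = 8) and c = 12/54 = 0.222222: E[X³] = 8 · (1 + 3·0.222222 + (0.222222)²) = 8 · 1.716049.

So E[X^3] = 13.728395.


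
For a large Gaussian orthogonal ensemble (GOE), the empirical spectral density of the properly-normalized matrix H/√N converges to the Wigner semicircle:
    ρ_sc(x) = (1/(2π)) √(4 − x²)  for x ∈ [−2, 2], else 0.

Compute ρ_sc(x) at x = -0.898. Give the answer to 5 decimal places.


ρ_sc(x) = (1/(2π)) √(4 − x²). With x = -0.898:
  4 − x² = 4 − (-0.898)² = 4 − 0.806404 = 3.193596.
  √(4 − x²) = 1.787064.
  1/(2π) = 0.159155.
  ρ_sc(-0.898) = 0.159155 · 1.787064 = 0.284420.

Rounded to 5 decimal places: ρ_sc(-0.898) ≈ 0.28442.


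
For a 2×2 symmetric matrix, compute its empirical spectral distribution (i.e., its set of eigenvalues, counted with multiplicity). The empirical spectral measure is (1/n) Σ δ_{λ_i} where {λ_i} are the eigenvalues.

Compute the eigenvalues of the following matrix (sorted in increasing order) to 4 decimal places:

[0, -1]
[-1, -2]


Since M is real symmetric, both eigenvalues are real; they are the roots of det(λI − M) = λ² − (tr M) λ + det M.
tr M = 0 + (-2) = -2.
det M = 0·(-2) − (-1)² = 0 − 1 = -1.
Characteristic polynomial: λ² + 2λ − 1 = 0.
Discriminant Δ = (tr M)² − 4·det M = 4 − (-4) = 8; √Δ = 2.828427.
λ = (tr M ± √Δ)/2 = (-2 ± 2.828427)/2, giving (tr M − √Δ)/2 = -2.4142 and (tr M + √Δ)/2 = 0.4142.

Eigenvalues sorted in increasing order: [-2.4142, 0.4142].


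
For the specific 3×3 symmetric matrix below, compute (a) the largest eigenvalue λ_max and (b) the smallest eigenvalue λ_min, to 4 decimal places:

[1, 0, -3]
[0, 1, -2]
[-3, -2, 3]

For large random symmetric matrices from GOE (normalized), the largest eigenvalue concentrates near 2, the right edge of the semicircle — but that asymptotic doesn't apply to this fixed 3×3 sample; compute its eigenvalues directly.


Since M is real symmetric, all three eigenvalues are real; they are the roots of det(λI − M) = λ³ − (tr M) λ² + s λ − det M, where s is the sum of the principal 2×2 minors.
tr M = 1 + 1 + 3 = 5.
s = (1·1 − 0²) + (1·3 − (-3)²) + (1·3 − (-2)²) = 1 + (-6) + (-1) = -6.
det M (expand along row 1) = 1·(-1) − 0·(-6) + (-3)·3 = -10.
Characteristic polynomial: λ³ − 5λ² − 6λ + 10 = 0.
Substitute λ = y + (tr M)/3 = y + 1.666667 to remove the quadratic term: y³ + p·y + q = 0 with p = s − (tr M)²/3 = -14.333333 and q = −2(tr M)³/27 + (tr M)·s/3 − det M = -9.259259.
Three real roots ⇒ use the trigonometric (Viète) form: r = 2√(−p/3) = 4.371626, φ = arccos(3q/(p·r)) = arccos(0.443310) = 1.111509 rad.
y_k = r·cos(φ/3 − 2πk/3) for k = 0, 1, 2 gives y = 4.074991, -0.666667, -3.408324.
λ_k = y_k + 1.666667 gives λ = 5.7417, 1.0000, -1.7417 (check: the sum is 5.0000 = tr M).

Hence λ_max = 5.7417 and λ_min = -1.7417.


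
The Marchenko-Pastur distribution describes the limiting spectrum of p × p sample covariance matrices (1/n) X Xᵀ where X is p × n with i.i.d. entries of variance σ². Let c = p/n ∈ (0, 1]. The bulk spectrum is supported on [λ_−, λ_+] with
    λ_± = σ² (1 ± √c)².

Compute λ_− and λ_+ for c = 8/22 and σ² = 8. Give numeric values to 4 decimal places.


c = 8/22 = 0.363636; √c = 0.603023.
λ_− = σ² (1 − √c)² = 8 · (1 − 0.603023)² = 8 · (0.396977)² = 1.260728.
λ_+ = σ² (1 + √c)² = 8 · (1 + 0.603023)² = 8 · (1.603023)² = 20.557454.

Rounded to 4 decimal places: λ_− ≈ 1.2607, λ_+ ≈ 20.5575.


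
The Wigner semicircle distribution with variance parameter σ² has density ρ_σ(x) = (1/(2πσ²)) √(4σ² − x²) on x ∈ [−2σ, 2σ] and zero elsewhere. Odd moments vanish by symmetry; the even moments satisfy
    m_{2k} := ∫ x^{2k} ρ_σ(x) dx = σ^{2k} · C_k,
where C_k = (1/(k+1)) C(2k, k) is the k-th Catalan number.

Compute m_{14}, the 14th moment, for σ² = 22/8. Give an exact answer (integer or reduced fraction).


By the scaled semicircle moment identity, m_{2k} = σ^{2k} · C_k with k = 7.
C_7 = (1/(k+1)) · C(2k, k) = (1/8) · C(14, 7) = (1/8) · 3432 = 429.
σ^{2k} = (σ²)^k = (22/8)^7 = 19487171/16384.

Therefore m_{14} = σ^{14} · C_7 = (19487171/16384) · 429 = 8359996359/16384.


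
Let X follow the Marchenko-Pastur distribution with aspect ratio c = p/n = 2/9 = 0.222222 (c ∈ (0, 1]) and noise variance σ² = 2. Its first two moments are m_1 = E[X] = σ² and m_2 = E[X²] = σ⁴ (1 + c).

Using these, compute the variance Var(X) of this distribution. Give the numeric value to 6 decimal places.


m_1 = E[X] = σ² = 2, so m_1² = 4.
m_2 = E[X²] = σ⁴ (1 + c) = 4 · (1 + 0.222222) = 4 · 1.222222 = 4.888889.
(Note m_2 − m_1² simplifies to c · σ⁴ = 0.222222 · 4.)

Var(X) = m_2 − m_1² = 4.888889 − 4 = 0.888889.


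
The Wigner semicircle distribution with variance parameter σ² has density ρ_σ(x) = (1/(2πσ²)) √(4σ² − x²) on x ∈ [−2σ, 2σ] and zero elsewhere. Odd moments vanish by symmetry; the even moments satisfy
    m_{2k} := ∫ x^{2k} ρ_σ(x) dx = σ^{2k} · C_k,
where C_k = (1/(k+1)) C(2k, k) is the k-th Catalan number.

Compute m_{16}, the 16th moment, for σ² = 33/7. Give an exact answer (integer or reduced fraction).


By the scaled semicircle moment identity, m_{2k} = σ^{2k} · C_k with k = 8.
C_8 = (1/(k+1)) · C(2k, k) = (1/9) · C(16, 8) = (1/9) · 12870 = 1430.
σ^{2k} = (σ²)^k = (33/7)^8 = 1406408618241/5764801.

Therefore m_{16} = σ^{16} · C_8 = (1406408618241/5764801) · 1430 = 2011164324084630/5764801.


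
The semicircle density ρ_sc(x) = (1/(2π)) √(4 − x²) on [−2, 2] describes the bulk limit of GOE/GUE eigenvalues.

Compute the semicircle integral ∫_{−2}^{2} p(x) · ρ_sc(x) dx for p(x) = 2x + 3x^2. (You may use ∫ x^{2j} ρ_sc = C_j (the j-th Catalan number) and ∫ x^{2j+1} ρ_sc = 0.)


Write p(x) = Σ a_i x^i, split into monomials and integrate each against ρ_sc separately.
Using ∫ x^{2j} ρ_sc = C_j = (1/(j+1)) C(2j, j) (Catalan numbers) and ∫ x^{2j+1} ρ_sc = 0 (odd monomials vanish by symmetry):
  i = 1 (odd): ∫ x^1 ρ_sc = 0 (vanishes)
  i = 2 (even): a_2 · C_{1} = 3 · 1 = 3

Summing the contributions: ∫_{−2}^{2} p(x) ρ_sc(x) dx = 3.


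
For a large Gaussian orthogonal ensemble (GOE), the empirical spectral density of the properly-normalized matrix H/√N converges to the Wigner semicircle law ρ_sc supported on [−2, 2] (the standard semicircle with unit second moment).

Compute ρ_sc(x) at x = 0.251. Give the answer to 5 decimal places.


ρ_sc(x) = (1/(2π)) √(4 − x²). With x = 0.251:
  4 − x² = 4 − (0.251)² = 4 − 0.063001 = 3.936999.
  √(4 − x²) = 1.984187.
  1/(2π) = 0.159155.
  ρ_sc(0.251) = 0.159155 · 1.984187 = 0.315793.

Rounded to 5 decimal places: ρ_sc(0.251) ≈ 0.31579.


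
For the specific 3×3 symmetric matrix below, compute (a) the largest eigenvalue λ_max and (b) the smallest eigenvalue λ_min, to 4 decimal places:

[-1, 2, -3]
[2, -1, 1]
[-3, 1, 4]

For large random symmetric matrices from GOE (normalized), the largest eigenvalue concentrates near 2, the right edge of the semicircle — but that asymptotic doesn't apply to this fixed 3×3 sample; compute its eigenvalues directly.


Since M is real symmetric, all three eigenvalues are real; they are the roots of det(λI − M) = λ³ − (tr M) λ² + s λ − det M, where s is the sum of the principal 2×2 minors.
tr M = -1 + (-1) + 4 = 2.
s = ((-1)·(-1) − 2²) + ((-1)·4 − (-3)²) + ((-1)·4 − 1²) = -3 + (-13) + (-5) = -21.
det M (expand along row 1) = (-1)·(-5) − 2·11 + (-3)·(-1) = -14.
Characteristic polynomial: λ³ − 2λ² − 21λ + 14 = 0.
Substitute λ = y + (tr M)/3 = y + 0.666667 to remove the quadratic term: y³ + p·y + q = 0 with p = s − (tr M)²/3 = -22.333333 and q = −2(tr M)³/27 + (tr M)·s/3 − det M = -0.592593.
Three real roots ⇒ use the trigonometric (Viète) form: r = 2√(−p/3) = 5.456902, φ = arccos(3q/(p·r)) = arccos(0.014587) = 1.556208 rad.
y_k = r·cos(φ/3 − 2πk/3) for k = 0, 1, 2 gives y = 4.739027, -0.026535, -4.712492.
λ_k = y_k + 0.666667 gives λ = 5.4057, 0.6401, -4.0458 (check: the sum is 2.0000 = tr M).

Hence λ_max = 5.4057 and λ_min = -4.0458.


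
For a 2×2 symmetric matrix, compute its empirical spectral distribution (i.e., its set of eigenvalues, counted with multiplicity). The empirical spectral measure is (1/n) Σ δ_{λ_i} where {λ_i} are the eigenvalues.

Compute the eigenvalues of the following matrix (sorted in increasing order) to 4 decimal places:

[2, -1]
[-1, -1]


Since M is real symmetric, both eigenvalues are real; they are the roots of det(λI − M) = λ² − (tr M) λ + det M.
tr M = 2 + (-1) = 1.
det M = 2·(-1) − (-1)² = -2 − 1 = -3.
Characteristic polynomial: λ² − λ − 3 = 0.
Discriminant Δ = (tr M)² − 4·det M = 1 − (-12) = 13; √Δ = 3.605551.
λ = (tr M ± √Δ)/2 = (1 ± 3.605551)/2, giving (tr M − √Δ)/2 = -1.3028 and (tr M + √Δ)/2 = 2.3028.

Eigenvalues sorted in increasing order: [-1.3028, 2.3028].


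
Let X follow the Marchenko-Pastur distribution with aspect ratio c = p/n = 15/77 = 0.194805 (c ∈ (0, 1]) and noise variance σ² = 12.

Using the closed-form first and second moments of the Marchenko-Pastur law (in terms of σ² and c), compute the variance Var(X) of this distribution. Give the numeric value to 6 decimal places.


Recall the MP moments m_1 = E[X] = σ² and m_2 = E[X²] = σ⁴ (1 + c).
m_1 = E[X] = σ² = 12, so m_1² = 144.
m_2 = E[X²] = σ⁴ (1 + c) = 144 · (1 + 0.194805) = 144 · 1.194805 = 172.051948.
(Note m_2 − m_1² simplifies to c · σ⁴ = 0.194805 · 144.)

Var(X) = m_2 − m_1² = 172.051948 − 144 = 28.051948.


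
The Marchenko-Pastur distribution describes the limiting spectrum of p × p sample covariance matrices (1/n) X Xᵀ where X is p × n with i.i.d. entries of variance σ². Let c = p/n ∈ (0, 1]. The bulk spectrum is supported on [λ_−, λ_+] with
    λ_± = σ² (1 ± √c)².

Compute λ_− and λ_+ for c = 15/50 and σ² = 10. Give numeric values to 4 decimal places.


c = 15/50 = 0.300000; √c = 0.547723.
λ_− = σ² (1 − √c)² = 10 · (1 − 0.547723)² = 10 · (0.452277)² = 2.045549.
λ_+ = σ² (1 + √c)² = 10 · (1 + 0.547723)² = 10 · (1.547723)² = 23.954451.

Rounded to 4 decimal places: λ_− ≈ 2.0455, λ_+ ≈ 23.9545.


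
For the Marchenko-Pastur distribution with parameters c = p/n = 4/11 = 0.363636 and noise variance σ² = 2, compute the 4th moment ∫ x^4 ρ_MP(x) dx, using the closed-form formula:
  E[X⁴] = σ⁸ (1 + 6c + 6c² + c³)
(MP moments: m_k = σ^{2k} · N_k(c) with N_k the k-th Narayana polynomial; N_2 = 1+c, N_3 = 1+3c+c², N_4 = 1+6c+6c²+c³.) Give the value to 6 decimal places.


E[X⁴] = σ⁸ (1 + 6c + 6c² + c³) (fourth MP moment). With σ² = 2 (so σ⁸ = 16) and c = 4/11 = 0.363636: E[X⁴] = 16 · (1 + 6·0.363636 + 6·(0.363636)² + (0.363636)³) = 16 · 4.023291.

So E[X^4] = 64.372652.


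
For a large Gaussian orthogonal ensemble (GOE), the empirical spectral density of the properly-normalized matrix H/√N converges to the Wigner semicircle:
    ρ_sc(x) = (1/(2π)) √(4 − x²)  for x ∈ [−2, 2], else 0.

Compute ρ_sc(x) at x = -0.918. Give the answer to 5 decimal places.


ρ_sc(x) = (1/(2π)) √(4 − x²). With x = -0.918:
  4 − x² = 4 − (-0.918)² = 4 − 0.842724 = 3.157276.
  √(4 − x²) = 1.776873.
  1/(2π) = 0.159155.
  ρ_sc(-0.918) = 0.159155 · 1.776873 = 0.282798.

Rounded to 5 decimal places: ρ_sc(-0.918) ≈ 0.28280.


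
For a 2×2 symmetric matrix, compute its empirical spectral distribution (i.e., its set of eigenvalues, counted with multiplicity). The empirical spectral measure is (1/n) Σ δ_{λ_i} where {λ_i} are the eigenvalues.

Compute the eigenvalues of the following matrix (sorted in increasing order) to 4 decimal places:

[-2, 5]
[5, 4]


Since M is real symmetric, both eigenvalues are real; they are the roots of det(λI − M) = λ² − (tr M) λ + det M.
tr M = -2 + 4 = 2.
det M = (-2)·4 − 5² = -8 − 25 = -33.
Characteristic polynomial: λ² − 2λ − 33 = 0.
Discriminant Δ = (tr M)² − 4·det M = 4 − (-132) = 136; √Δ = 11.661904.
λ = (tr M ± √Δ)/2 = (2 ± 11.661904)/2, giving (tr M − √Δ)/2 = -4.8310 and (tr M + √Δ)/2 = 6.8310.

Eigenvalues sorted in increasing order: [-4.8310, 6.8310].


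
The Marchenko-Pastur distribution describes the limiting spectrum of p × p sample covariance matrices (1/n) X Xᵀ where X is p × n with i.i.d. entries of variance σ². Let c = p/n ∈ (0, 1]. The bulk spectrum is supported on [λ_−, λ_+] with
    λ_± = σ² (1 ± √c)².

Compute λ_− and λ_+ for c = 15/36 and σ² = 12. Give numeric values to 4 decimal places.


c = 15/36 = 0.416667; √c = 0.645497.
λ_− = σ² (1 − √c)² = 12 · (1 − 0.645497)² = 12 · (0.354503)² = 1.508067.
λ_+ = σ² (1 + √c)² = 12 · (1 + 0.645497)² = 12 · (1.645497)² = 32.491933.

Rounded to 4 decimal places: λ_− ≈ 1.5081, λ_+ ≈ 32.4919.


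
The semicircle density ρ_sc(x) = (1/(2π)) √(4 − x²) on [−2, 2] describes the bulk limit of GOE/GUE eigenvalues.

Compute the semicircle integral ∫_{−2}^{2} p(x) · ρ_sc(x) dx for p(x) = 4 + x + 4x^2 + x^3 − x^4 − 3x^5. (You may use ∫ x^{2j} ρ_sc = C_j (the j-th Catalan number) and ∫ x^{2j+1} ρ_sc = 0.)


Write p(x) = Σ a_i x^i, split into monomials and integrate each against ρ_sc separately.
Using ∫ x^{2j} ρ_sc = C_j = (1/(j+1)) C(2j, j) (Catalan numbers) and ∫ x^{2j+1} ρ_sc = 0 (odd monomials vanish by symmetry):
  i = 0 (even): a_0 · C_{0} = 4 · 1 = 4
  i = 1 (odd): ∫ x^1 ρ_sc = 0 (vanishes)
  i = 2 (even): a_2 · C_{1} = 4 · 1 = 4
  i = 3 (odd): ∫ x^3 ρ_sc = 0 (vanishes)
  i = 4 (even): a_4 · C_{2} = -1 · 2 = -2
  i = 5 (odd): ∫ x^5 ρ_sc = 0 (vanishes)

Summing the contributions: ∫_{−2}^{2} p(x) ρ_sc(x) dx = 4 + 4 + (-2) = 6.


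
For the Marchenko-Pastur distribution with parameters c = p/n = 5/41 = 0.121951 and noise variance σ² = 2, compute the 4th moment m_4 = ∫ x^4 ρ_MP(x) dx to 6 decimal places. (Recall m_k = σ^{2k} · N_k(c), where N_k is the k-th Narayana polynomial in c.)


E[X⁴] = σ⁸ (1 + 6c + 6c² + c³) (fourth MP moment). With σ² = 2 (so σ⁸ = 16) and c = 5/41 = 0.121951: E[X⁴] = 16 · (1 + 6·0.121951 + 6·(0.121951)² + (0.121951)³) = 16 · 1.822754.

So E[X^4] = 29.164057.


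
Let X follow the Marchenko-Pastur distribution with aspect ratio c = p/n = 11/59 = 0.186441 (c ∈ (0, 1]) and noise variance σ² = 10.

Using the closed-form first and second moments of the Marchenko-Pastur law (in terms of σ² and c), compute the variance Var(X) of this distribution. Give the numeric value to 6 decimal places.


Recall the MP moments m_1 = E[X] = σ² and m_2 = E[X²] = σ⁴ (1 + c).
m_1 = E[X] = σ² = 10, so m_1² = 100.
m_2 = E[X²] = σ⁴ (1 + c) = 100 · (1 + 0.186441) = 100 · 1.186441 = 118.644068.
(Note m_2 − m_1² simplifies to c · σ⁴ = 0.186441 · 100.)

Var(X) = m_2 − m_1² = 118.644068 − 100 = 18.644068.


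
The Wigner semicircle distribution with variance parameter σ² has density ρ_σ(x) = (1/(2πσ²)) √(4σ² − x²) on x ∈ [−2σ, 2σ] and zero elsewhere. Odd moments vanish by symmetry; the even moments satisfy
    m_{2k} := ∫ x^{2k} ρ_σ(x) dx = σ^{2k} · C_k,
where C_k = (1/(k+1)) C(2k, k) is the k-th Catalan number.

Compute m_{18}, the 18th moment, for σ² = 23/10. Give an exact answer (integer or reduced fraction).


By the scaled semicircle moment identity, m_{2k} = σ^{2k} · C_k with k = 9.
C_9 = (1/(k+1)) · C(2k, k) = (1/10) · C(18, 9) = (1/10) · 48620 = 4862.
σ^{2k} = (σ²)^k = (23/10)^9 = 1801152661463/1000000000.

Therefore m_{18} = σ^{18} · C_9 = (1801152661463/1000000000) · 4862 = 4378602120016553/500000000.


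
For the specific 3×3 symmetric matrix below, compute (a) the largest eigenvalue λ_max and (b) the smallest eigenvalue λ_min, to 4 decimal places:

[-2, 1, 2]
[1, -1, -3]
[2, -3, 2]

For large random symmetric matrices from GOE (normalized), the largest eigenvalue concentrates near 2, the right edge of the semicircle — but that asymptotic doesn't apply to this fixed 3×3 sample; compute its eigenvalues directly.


Since M is real symmetric, all three eigenvalues are real; they are the roots of det(λI − M) = λ³ − (tr M) λ² + s λ − det M, where s is the sum of the principal 2×2 minors.
tr M = -2 + (-1) + 2 = -1.
s = ((-2)·(-1) − 1²) + ((-2)·2 − 2²) + ((-1)·2 − (-3)²) = 1 + (-8) + (-11) = -18.
det M (expand along row 1) = (-2)·(-11) − 1·8 + 2·(-1) = 12.
Characteristic polynomial: λ³ + λ² − 18λ − 12 = 0.
Substitute λ = y + (tr M)/3 = y − 0.333333 to remove the quadratic term: y³ + p·y + q = 0 with p = s − (tr M)²/3 = -18.333333 and q = −2(tr M)³/27 + (tr M)·s/3 − det M = -5.925926.
Three real roots ⇒ use the trigonometric (Viète) form: r = 2√(−p/3) = 4.944132, φ = arccos(3q/(p·r)) = arccos(0.196131) = 1.373386 rad.
y_k = r·cos(φ/3 − 2πk/3) for k = 0, 1, 2 gives y = 4.435031, -0.325107, -4.109924.
λ_k = y_k − 0.333333 gives λ = 4.1017, -0.6584, -4.4433 (check: the sum is -1.0000 = tr M).

Hence λ_max = 4.1017 and λ_min = -4.4433.
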